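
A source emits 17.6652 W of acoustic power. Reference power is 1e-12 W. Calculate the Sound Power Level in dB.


Given values:
  W = 17.6652 W
  W_ref = 1e-12 W
Formula: SWL = 10 * log10(W / W_ref)
Compute ratio: W / W_ref = 17665200000000
Compute log10: log10(17665200000000) = 13.247119
Multiply: SWL = 10 * 13.247119 = 132.47

132.47 dB


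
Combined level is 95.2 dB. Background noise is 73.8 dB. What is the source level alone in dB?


Given values:
  L_total = 95.2 dB, L_bg = 73.8 dB
Formula: L_source = 10 * log10(10^(L_total/10) - 10^(L_bg/10))
Convert to linear:
  10^(95.2/10) = 3311311214.8259
  10^(73.8/10) = 23988329.1902
Difference: 3311311214.8259 - 23988329.1902 = 3287322885.6357
L_source = 10 * log10(3287322885.6357) = 95.17

95.17 dB


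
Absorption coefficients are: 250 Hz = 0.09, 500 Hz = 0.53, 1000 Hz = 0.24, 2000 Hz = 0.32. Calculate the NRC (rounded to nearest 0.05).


Given values:
  a_250 = 0.09, a_500 = 0.53
  a_1000 = 0.24, a_2000 = 0.32
Formula: NRC = (a250 + a500 + a1000 + a2000) / 4
Sum = 0.09 + 0.53 + 0.24 + 0.32 = 1.18
NRC = 1.18 / 4 = 0.295
Rounded to nearest 0.05: 0.3

0.3


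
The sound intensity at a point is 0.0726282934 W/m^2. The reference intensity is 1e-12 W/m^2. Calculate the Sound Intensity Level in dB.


Given values:
  I = 0.0726282934 W/m^2
  I_ref = 1e-12 W/m^2
Formula: SIL = 10 * log10(I / I_ref)
Compute ratio: I / I_ref = 72628293400
Compute log10: log10(72628293400) = 10.861106
Multiply: SIL = 10 * 10.861106 = 108.61

108.61 dB


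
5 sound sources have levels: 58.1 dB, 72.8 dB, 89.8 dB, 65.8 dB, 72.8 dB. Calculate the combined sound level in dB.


Formula: L_total = 10 * log10( sum(10^(Li/10)) )
  Source 1: 10^(58.1/10) = 645654.229
  Source 2: 10^(72.8/10) = 19054607.1796
  Source 3: 10^(89.8/10) = 954992586.0214
  Source 4: 10^(65.8/10) = 3801893.9632
  Source 5: 10^(72.8/10) = 19054607.1796
Sum of linear values = 997549348.5728
L_total = 10 * log10(997549348.5728) = 89.99

89.99 dB


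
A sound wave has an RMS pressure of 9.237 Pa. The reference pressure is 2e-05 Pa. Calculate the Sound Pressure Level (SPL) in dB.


Given values:
  p = 9.237 Pa
  p_ref = 2e-05 Pa
Formula: SPL = 20 * log10(p / p_ref)
Compute ratio: p / p_ref = 9.237 / 2e-05 = 461850
Compute log10: log10(461850) = 5.664501
Multiply: SPL = 20 * 5.664501 = 113.29

113.29 dB


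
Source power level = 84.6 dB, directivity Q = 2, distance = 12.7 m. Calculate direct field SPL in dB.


Given values:
  Lw = 84.6 dB, Q = 2, r = 12.7 m
Formula: SPL = Lw + 10 * log10(Q / (4 * pi * r^2))
Compute 4 * pi * r^2 = 4 * pi * 12.7^2 = 2026.8299
Compute Q / denom = 2 / 2026.8299 = 0.00098676
Compute 10 * log10(0.00098676) = -30.0579
SPL = 84.6 + (-30.0579) = 54.54

54.54 dB


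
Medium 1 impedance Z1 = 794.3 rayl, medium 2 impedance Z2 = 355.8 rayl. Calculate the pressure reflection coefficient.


Given values:
  Z1 = 794.3 rayl, Z2 = 355.8 rayl
Formula: R = (Z2 - Z1) / (Z2 + Z1)
Numerator: Z2 - Z1 = 355.8 - 794.3 = -438.5
Denominator: Z2 + Z1 = 355.8 + 794.3 = 1150.1
R = -438.5 / 1150.1 = -0.3813

-0.3813


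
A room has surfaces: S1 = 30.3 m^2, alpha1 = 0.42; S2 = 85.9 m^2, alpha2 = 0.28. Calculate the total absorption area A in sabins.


Given surfaces:
  Surface 1: 30.3 * 0.42 = 12.726
  Surface 2: 85.9 * 0.28 = 24.052
Formula: A = sum(Si * alpha_i)
A = 12.726 + 24.052
A = 36.78

36.78 sabins


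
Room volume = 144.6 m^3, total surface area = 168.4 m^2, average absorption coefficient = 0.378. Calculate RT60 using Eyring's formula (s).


Given values:
  V = 144.6 m^3, S = 168.4 m^2, alpha = 0.378
Formula: RT60 = 0.161 * V / (-S * ln(1 - alpha))
Compute ln(1 - 0.378) = ln(0.622) = -0.474815
Denominator: -168.4 * -0.474815 = 79.9588
Numerator: 0.161 * 144.6 = 23.2806
RT60 = 23.2806 / 79.9588 = 0.291

0.291 s


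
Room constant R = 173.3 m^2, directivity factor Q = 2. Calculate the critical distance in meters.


Given values:
  R = 173.3 m^2, Q = 2
Formula: d_c = 0.141 * sqrt(Q * R)
Compute Q * R = 2 * 173.3 = 346.6
Compute sqrt(346.6) = 18.6172
d_c = 0.141 * 18.6172 = 2.625

2.625 m


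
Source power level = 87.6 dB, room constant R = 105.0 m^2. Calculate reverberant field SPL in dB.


Given values:
  Lw = 87.6 dB, R = 105.0 m^2
Formula: SPL = Lw + 10 * log10(4 / R)
Compute 4 / R = 4 / 105.0 = 0.038095
Compute 10 * log10(0.038095) = -14.1913
SPL = 87.6 + (-14.1913) = 73.41

73.41 dB


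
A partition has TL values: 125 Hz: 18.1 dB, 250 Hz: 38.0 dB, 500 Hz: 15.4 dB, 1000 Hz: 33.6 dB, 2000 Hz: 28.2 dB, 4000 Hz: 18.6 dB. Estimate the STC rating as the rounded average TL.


Given TL values at each frequency:
  125 Hz: 18.1 dB
  250 Hz: 38.0 dB
  500 Hz: 15.4 dB
  1000 Hz: 33.6 dB
  2000 Hz: 28.2 dB
  4000 Hz: 18.6 dB
Formula: STC ~ round(average of TL values)
Sum = 18.1 + 38.0 + 15.4 + 33.6 + 28.2 + 18.6 = 151.9
Average = 151.9 / 6 = 25.32
Rounded: 25

25


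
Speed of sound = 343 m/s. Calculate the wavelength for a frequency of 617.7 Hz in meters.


Given values:
  c = 343 m/s, f = 617.7 Hz
Formula: lambda = c / f
lambda = 343 / 617.7
lambda = 0.5553

0.5553 m


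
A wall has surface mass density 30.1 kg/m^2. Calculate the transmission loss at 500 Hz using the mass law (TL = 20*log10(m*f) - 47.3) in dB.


Given values:
  m = 30.1 kg/m^2, f = 500 Hz
Formula: TL = 20 * log10(m * f) - 47.3
Compute m * f = 30.1 * 500 = 15050.0
Compute log10(15050.0) = 4.177536
Compute 20 * 4.177536 = 83.5507
TL = 83.5507 - 47.3 = 36.25

36.25 dB


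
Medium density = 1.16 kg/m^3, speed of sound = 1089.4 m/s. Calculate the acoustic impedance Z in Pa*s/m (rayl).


Given values:
  rho = 1.16 kg/m^3
  c = 1089.4 m/s
Formula: Z = rho * c
Z = 1.16 * 1089.4
Z = 1263.7

1263.7 rayl


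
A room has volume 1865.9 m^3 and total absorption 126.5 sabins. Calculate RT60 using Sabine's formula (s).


Given values:
  V = 1865.9 m^3
  A = 126.5 sabins
Formula: RT60 = 0.161 * V / A
Numerator: 0.161 * 1865.9 = 300.4099
RT60 = 300.4099 / 126.5 = 2.375

2.375 s


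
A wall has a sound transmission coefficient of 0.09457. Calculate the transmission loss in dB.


Given values:
  tau = 0.09457
Formula: TL = 10 * log10(1 / tau)
Compute 1 / tau = 1 / 0.09457 = 10.5742
Compute log10(10.5742) = 1.024248
TL = 10 * 1.024248 = 10.24

10.24 dB


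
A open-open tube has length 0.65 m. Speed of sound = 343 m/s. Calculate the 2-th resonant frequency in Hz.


Given values:
  Tube type: open-open, L = 0.65 m, c = 343 m/s, n = 2
Formula: f_n = n * c / (2 * L)
Compute 2 * L = 2 * 0.65 = 1.3
f = 2 * 343 / 1.3
f = 527.69

527.69 Hz


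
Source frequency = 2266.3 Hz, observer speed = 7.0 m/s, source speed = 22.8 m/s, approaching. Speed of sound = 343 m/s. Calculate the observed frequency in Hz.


Given values:
  f_s = 2266.3 Hz, v_o = 7.0 m/s, v_s = 22.8 m/s
  Direction: approaching
Formula: f_o = f_s * (c + v_o) / (c - v_s)
Numerator: c + v_o = 343 + 7.0 = 350.0
Denominator: c - v_s = 343 - 22.8 = 320.2
f_o = 2266.3 * 350.0 / 320.2 = 2477.22

2477.22 Hz


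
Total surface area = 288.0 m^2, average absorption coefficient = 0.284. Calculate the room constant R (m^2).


Given values:
  S = 288.0 m^2, alpha = 0.284
Formula: R = S * alpha / (1 - alpha)
Numerator: 288.0 * 0.284 = 81.792
Denominator: 1 - 0.284 = 0.716
R = 81.792 / 0.716 = 114.23

114.23 m^2


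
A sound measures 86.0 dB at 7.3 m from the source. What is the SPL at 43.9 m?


Given values:
  SPL1 = 86.0 dB, r1 = 7.3 m, r2 = 43.9 m
Formula: SPL2 = SPL1 - 20 * log10(r2 / r1)
Compute ratio: r2 / r1 = 43.9 / 7.3 = 6.0137
Compute log10: log10(6.0137) = 0.779142
Compute drop: 20 * 0.779142 = 15.5828
SPL2 = 86.0 - 15.5828 = 70.42

70.42 dB


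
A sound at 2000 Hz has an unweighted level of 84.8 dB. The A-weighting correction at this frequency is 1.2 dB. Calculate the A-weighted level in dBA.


Given values:
  SPL = 84.8 dB
  A-weighting at 2000 Hz = 1.2 dB
Formula: L_A = SPL + A_weight
L_A = 84.8 + (1.2)
L_A = 86.0

86.0 dBA


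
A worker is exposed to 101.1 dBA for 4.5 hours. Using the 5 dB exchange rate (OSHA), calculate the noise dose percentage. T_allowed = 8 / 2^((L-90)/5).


Given values:
  L = 101.1 dBA, T = 4.5 hours
Formula: T_allowed = 8 / 2^((L - 90) / 5)
Compute exponent: (101.1 - 90) / 5 = 2.22
Compute 2^(2.22) = 4.658934
T_allowed = 8 / 4.658934 = 1.717131 hours
Dose = (T / T_allowed) * 100
Dose = (4.5 / 1.717131) * 100 = 262.07

262.07 %


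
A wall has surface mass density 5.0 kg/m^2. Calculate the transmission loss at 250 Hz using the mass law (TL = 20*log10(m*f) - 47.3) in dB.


Given values:
  m = 5.0 kg/m^2, f = 250 Hz
Formula: TL = 20 * log10(m * f) - 47.3
Compute m * f = 5.0 * 250 = 1250.0
Compute log10(1250.0) = 3.09691
Compute 20 * 3.09691 = 61.9382
TL = 61.9382 - 47.3 = 14.64

14.64 dB


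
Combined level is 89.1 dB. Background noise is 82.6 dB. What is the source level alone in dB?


Given values:
  L_total = 89.1 dB, L_bg = 82.6 dB
Formula: L_source = 10 * log10(10^(L_total/10) - 10^(L_bg/10))
Convert to linear:
  10^(89.1/10) = 812830516.1641
  10^(82.6/10) = 181970085.861
Difference: 812830516.1641 - 181970085.861 = 630860430.3031
L_source = 10 * log10(630860430.3031) = 88.0

88.0 dB


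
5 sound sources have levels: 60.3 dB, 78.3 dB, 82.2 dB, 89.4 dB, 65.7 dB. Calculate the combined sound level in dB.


Formula: L_total = 10 * log10( sum(10^(Li/10)) )
  Source 1: 10^(60.3/10) = 1071519.3052
  Source 2: 10^(78.3/10) = 67608297.5392
  Source 3: 10^(82.2/10) = 165958690.7438
  Source 4: 10^(89.4/10) = 870963589.9561
  Source 5: 10^(65.7/10) = 3715352.291
Sum of linear values = 1109317449.8353
L_total = 10 * log10(1109317449.8353) = 90.45

90.45 dB


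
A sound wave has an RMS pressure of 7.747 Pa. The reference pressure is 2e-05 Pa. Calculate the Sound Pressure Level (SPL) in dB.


Given values:
  p = 7.747 Pa
  p_ref = 2e-05 Pa
Formula: SPL = 20 * log10(p / p_ref)
Compute ratio: p / p_ref = 7.747 / 2e-05 = 387350
Compute log10: log10(387350) = 5.588104
Multiply: SPL = 20 * 5.588104 = 111.76

111.76 dB


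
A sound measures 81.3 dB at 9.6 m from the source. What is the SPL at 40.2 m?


Given values:
  SPL1 = 81.3 dB, r1 = 9.6 m, r2 = 40.2 m
Formula: SPL2 = SPL1 - 20 * log10(r2 / r1)
Compute ratio: r2 / r1 = 40.2 / 9.6 = 4.1875
Compute log10: log10(4.1875) = 0.621955
Compute drop: 20 * 0.621955 = 12.4391
SPL2 = 81.3 - 12.4391 = 68.86

68.86 dB


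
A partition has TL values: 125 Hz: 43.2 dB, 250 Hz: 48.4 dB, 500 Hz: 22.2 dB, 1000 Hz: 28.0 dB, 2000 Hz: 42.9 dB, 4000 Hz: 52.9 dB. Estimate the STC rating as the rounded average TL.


Given TL values at each frequency:
  125 Hz: 43.2 dB
  250 Hz: 48.4 dB
  500 Hz: 22.2 dB
  1000 Hz: 28.0 dB
  2000 Hz: 42.9 dB
  4000 Hz: 52.9 dB
Formula: STC ~ round(average of TL values)
Sum = 43.2 + 48.4 + 22.2 + 28.0 + 42.9 + 52.9 = 237.6
Average = 237.6 / 6 = 39.6
Rounded: 40

40


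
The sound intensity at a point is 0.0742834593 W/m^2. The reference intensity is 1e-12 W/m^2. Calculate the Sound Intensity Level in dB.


Given values:
  I = 0.0742834593 W/m^2
  I_ref = 1e-12 W/m^2
Formula: SIL = 10 * log10(I / I_ref)
Compute ratio: I / I_ref = 74283459300
Compute log10: log10(74283459300) = 10.870892
Multiply: SIL = 10 * 10.870892 = 108.71

108.71 dB


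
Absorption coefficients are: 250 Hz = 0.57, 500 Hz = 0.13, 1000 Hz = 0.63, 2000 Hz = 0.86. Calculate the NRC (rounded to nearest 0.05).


Given values:
  a_250 = 0.57, a_500 = 0.13
  a_1000 = 0.63, a_2000 = 0.86
Formula: NRC = (a250 + a500 + a1000 + a2000) / 4
Sum = 0.57 + 0.13 + 0.63 + 0.86 = 2.19
NRC = 2.19 / 4 = 0.5475
Rounded to nearest 0.05: 0.55

0.55


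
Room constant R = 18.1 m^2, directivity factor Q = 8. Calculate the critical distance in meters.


Given values:
  R = 18.1 m^2, Q = 8
Formula: d_c = 0.141 * sqrt(Q * R)
Compute Q * R = 8 * 18.1 = 144.8
Compute sqrt(144.8) = 12.0333
d_c = 0.141 * 12.0333 = 1.697

1.697 m


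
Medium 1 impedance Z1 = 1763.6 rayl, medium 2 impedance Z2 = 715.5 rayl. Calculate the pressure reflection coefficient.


Given values:
  Z1 = 1763.6 rayl, Z2 = 715.5 rayl
Formula: R = (Z2 - Z1) / (Z2 + Z1)
Numerator: Z2 - Z1 = 715.5 - 1763.6 = -1048.1
Denominator: Z2 + Z1 = 715.5 + 1763.6 = 2479.1
R = -1048.1 / 2479.1 = -0.4228

-0.4228


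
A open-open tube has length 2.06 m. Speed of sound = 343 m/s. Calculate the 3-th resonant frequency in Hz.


Given values:
  Tube type: open-open, L = 2.06 m, c = 343 m/s, n = 3
Formula: f_n = n * c / (2 * L)
Compute 2 * L = 2 * 2.06 = 4.12
f = 3 * 343 / 4.12
f = 249.76

249.76 Hz


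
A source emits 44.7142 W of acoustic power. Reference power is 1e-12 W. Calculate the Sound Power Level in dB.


Given values:
  W = 44.7142 W
  W_ref = 1e-12 W
Formula: SWL = 10 * log10(W / W_ref)
Compute ratio: W / W_ref = 44714200000000
Compute log10: log10(44714200000000) = 13.650445
Multiply: SWL = 10 * 13.650445 = 136.5

136.5 dB


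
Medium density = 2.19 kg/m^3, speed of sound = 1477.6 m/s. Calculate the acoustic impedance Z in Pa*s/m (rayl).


Given values:
  rho = 2.19 kg/m^3
  c = 1477.6 m/s
Formula: Z = rho * c
Z = 2.19 * 1477.6
Z = 3235.94

3235.94 rayl


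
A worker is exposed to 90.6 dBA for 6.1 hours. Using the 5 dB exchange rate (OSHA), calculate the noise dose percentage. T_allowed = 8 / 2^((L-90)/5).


Given values:
  L = 90.6 dBA, T = 6.1 hours
Formula: T_allowed = 8 / 2^((L - 90) / 5)
Compute exponent: (90.6 - 90) / 5 = 0.12
Compute 2^(0.12) = 1.086735
T_allowed = 8 / 1.086735 = 7.3615 hours
Dose = (T / T_allowed) * 100
Dose = (6.1 / 7.3615) * 100 = 82.86

82.86 %


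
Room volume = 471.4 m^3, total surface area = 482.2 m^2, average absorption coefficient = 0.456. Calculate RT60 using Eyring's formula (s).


Given values:
  V = 471.4 m^3, S = 482.2 m^2, alpha = 0.456
Formula: RT60 = 0.161 * V / (-S * ln(1 - alpha))
Compute ln(1 - 0.456) = ln(0.544) = -0.608806
Denominator: -482.2 * -0.608806 = 293.5663
Numerator: 0.161 * 471.4 = 75.8954
RT60 = 75.8954 / 293.5663 = 0.259

0.259 s


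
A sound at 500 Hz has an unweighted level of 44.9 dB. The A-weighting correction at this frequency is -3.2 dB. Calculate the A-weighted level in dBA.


Given values:
  SPL = 44.9 dB
  A-weighting at 500 Hz = -3.2 dB
Formula: L_A = SPL + A_weight
L_A = 44.9 + (-3.2)
L_A = 41.7

41.7 dBA


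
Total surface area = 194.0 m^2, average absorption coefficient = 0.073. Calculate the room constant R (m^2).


Given values:
  S = 194.0 m^2, alpha = 0.073
Formula: R = S * alpha / (1 - alpha)
Numerator: 194.0 * 0.073 = 14.162
Denominator: 1 - 0.073 = 0.927
R = 14.162 / 0.927 = 15.28

15.28 m^2


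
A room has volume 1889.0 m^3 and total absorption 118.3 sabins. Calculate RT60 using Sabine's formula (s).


Given values:
  V = 1889.0 m^3
  A = 118.3 sabins
Formula: RT60 = 0.161 * V / A
Numerator: 0.161 * 1889.0 = 304.129
RT60 = 304.129 / 118.3 = 2.571

2.571 s


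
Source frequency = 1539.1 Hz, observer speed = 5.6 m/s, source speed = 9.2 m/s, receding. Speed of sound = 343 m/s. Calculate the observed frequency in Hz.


Given values:
  f_s = 1539.1 Hz, v_o = 5.6 m/s, v_s = 9.2 m/s
  Direction: receding
Formula: f_o = f_s * (c - v_o) / (c + v_s)
Numerator: c - v_o = 343 - 5.6 = 337.4
Denominator: c + v_s = 343 + 9.2 = 352.2
f_o = 1539.1 * 337.4 / 352.2 = 1474.42

1474.42 Hz


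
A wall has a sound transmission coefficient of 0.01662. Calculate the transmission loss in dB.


Given values:
  tau = 0.01662
Formula: TL = 10 * log10(1 / tau)
Compute 1 / tau = 1 / 0.01662 = 60.1685
Compute log10(60.1685) = 1.779369
TL = 10 * 1.779369 = 17.79

17.79 dB


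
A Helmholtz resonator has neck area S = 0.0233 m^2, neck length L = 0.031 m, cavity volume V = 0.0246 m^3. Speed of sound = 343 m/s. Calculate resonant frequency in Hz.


Given values:
  S = 0.0233 m^2, L = 0.031 m, V = 0.0246 m^3, c = 343 m/s
Formula: f = (c / (2*pi)) * sqrt(S / (V * L))
Compute V * L = 0.0246 * 0.031 = 0.0007626
Compute S / (V * L) = 0.0233 / 0.0007626 = 30.5534
Compute sqrt(30.5534) = 5.527513
Compute c / (2*pi) = 343 / 6.283185 = 54.590148
f = 54.590148 * 5.527513 = 301.75

301.75 Hz


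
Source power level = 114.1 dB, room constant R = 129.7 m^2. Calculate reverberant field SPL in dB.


Given values:
  Lw = 114.1 dB, R = 129.7 m^2
Formula: SPL = Lw + 10 * log10(4 / R)
Compute 4 / R = 4 / 129.7 = 0.03084
Compute 10 * log10(0.03084) = -15.1089
SPL = 114.1 + (-15.1089) = 98.99

98.99 dB


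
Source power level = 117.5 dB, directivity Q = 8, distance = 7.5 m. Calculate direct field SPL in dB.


Given values:
  Lw = 117.5 dB, Q = 8, r = 7.5 m
Formula: SPL = Lw + 10 * log10(Q / (4 * pi * r^2))
Compute 4 * pi * r^2 = 4 * pi * 7.5^2 = 706.8583
Compute Q / denom = 8 / 706.8583 = 0.01131769
Compute 10 * log10(0.01131769) = -19.4624
SPL = 117.5 + (-19.4624) = 98.04

98.04 dB


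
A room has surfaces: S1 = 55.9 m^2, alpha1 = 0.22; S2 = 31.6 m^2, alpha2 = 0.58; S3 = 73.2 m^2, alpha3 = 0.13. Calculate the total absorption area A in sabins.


Given surfaces:
  Surface 1: 55.9 * 0.22 = 12.298
  Surface 2: 31.6 * 0.58 = 18.328
  Surface 3: 73.2 * 0.13 = 9.516
Formula: A = sum(Si * alpha_i)
A = 12.298 + 18.328 + 9.516
A = 40.14

40.14 sabins


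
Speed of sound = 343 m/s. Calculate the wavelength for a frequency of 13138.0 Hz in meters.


Given values:
  c = 343 m/s, f = 13138.0 Hz
Formula: lambda = c / f
lambda = 343 / 13138.0
lambda = 0.0261

0.0261 m


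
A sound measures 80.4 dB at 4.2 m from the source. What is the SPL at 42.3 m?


Given values:
  SPL1 = 80.4 dB, r1 = 4.2 m, r2 = 42.3 m
Formula: SPL2 = SPL1 - 20 * log10(r2 / r1)
Compute ratio: r2 / r1 = 42.3 / 4.2 = 10.0714
Compute log10: log10(10.0714) = 1.00309
Compute drop: 20 * 1.00309 = 20.0618
SPL2 = 80.4 - 20.0618 = 60.34

60.34 dB


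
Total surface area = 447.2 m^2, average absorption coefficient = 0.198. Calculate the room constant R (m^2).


Given values:
  S = 447.2 m^2, alpha = 0.198
Formula: R = S * alpha / (1 - alpha)
Numerator: 447.2 * 0.198 = 88.5456
Denominator: 1 - 0.198 = 0.802
R = 88.5456 / 0.802 = 110.41

110.41 m^2


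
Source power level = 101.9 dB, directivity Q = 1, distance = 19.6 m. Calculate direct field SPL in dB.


Given values:
  Lw = 101.9 dB, Q = 1, r = 19.6 m
Formula: SPL = Lw + 10 * log10(Q / (4 * pi * r^2))
Compute 4 * pi * r^2 = 4 * pi * 19.6^2 = 4827.4969
Compute Q / denom = 1 / 4827.4969 = 0.00020715
Compute 10 * log10(0.00020715) = -36.8372
SPL = 101.9 + (-36.8372) = 65.06

65.06 dB


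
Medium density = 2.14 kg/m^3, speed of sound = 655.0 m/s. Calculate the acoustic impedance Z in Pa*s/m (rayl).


Given values:
  rho = 2.14 kg/m^3
  c = 655.0 m/s
Formula: Z = rho * c
Z = 2.14 * 655.0
Z = 1401.7

1401.7 rayl


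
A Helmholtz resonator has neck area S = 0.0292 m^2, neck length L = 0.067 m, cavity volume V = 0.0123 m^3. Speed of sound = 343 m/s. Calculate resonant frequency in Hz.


Given values:
  S = 0.0292 m^2, L = 0.067 m, V = 0.0123 m^3, c = 343 m/s
Formula: f = (c / (2*pi)) * sqrt(S / (V * L))
Compute V * L = 0.0123 * 0.067 = 0.0008241
Compute S / (V * L) = 0.0292 / 0.0008241 = 35.4326
Compute sqrt(35.4326) = 5.952529
Compute c / (2*pi) = 343 / 6.283185 = 54.590148
f = 54.590148 * 5.952529 = 324.95

324.95 Hz


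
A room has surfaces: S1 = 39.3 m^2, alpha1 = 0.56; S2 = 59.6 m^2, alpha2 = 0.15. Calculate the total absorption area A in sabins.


Given surfaces:
  Surface 1: 39.3 * 0.56 = 22.008
  Surface 2: 59.6 * 0.15 = 8.94
Formula: A = sum(Si * alpha_i)
A = 22.008 + 8.94
A = 30.95

30.95 sabins


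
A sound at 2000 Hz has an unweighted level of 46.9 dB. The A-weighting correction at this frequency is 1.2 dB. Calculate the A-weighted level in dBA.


Given values:
  SPL = 46.9 dB
  A-weighting at 2000 Hz = 1.2 dB
Formula: L_A = SPL + A_weight
L_A = 46.9 + (1.2)
L_A = 48.1

48.1 dBA


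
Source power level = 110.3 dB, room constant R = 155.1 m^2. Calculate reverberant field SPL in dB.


Given values:
  Lw = 110.3 dB, R = 155.1 m^2
Formula: SPL = Lw + 10 * log10(4 / R)
Compute 4 / R = 4 / 155.1 = 0.02579
Compute 10 * log10(0.02579) = -15.8855
SPL = 110.3 + (-15.8855) = 94.41

94.41 dB


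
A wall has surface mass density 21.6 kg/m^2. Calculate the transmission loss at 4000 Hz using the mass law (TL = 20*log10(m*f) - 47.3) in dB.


Given values:
  m = 21.6 kg/m^2, f = 4000 Hz
Formula: TL = 20 * log10(m * f) - 47.3
Compute m * f = 21.6 * 4000 = 86400.0
Compute log10(86400.0) = 4.936514
Compute 20 * 4.936514 = 98.7303
TL = 98.7303 - 47.3 = 51.43

51.43 dB


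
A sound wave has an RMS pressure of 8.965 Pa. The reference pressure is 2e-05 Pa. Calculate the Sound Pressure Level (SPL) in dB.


Given values:
  p = 8.965 Pa
  p_ref = 2e-05 Pa
Formula: SPL = 20 * log10(p / p_ref)
Compute ratio: p / p_ref = 8.965 / 2e-05 = 448250
Compute log10: log10(448250) = 5.65152
Multiply: SPL = 20 * 5.65152 = 113.03

113.03 dB


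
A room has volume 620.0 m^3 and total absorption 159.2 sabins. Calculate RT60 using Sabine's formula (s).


Given values:
  V = 620.0 m^3
  A = 159.2 sabins
Formula: RT60 = 0.161 * V / A
Numerator: 0.161 * 620.0 = 99.82
RT60 = 99.82 / 159.2 = 0.627

0.627 s


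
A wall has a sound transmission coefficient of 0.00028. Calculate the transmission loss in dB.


Given values:
  tau = 0.00028
Formula: TL = 10 * log10(1 / tau)
Compute 1 / tau = 1 / 0.00028 = 3571.4286
Compute log10(3571.4286) = 3.552842
TL = 10 * 3.552842 = 35.53

35.53 dB


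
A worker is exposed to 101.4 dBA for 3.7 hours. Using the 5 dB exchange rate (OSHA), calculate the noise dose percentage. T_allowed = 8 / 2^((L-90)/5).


Given values:
  L = 101.4 dBA, T = 3.7 hours
Formula: T_allowed = 8 / 2^((L - 90) / 5)
Compute exponent: (101.4 - 90) / 5 = 2.28
Compute 2^(2.28) = 4.85678
T_allowed = 8 / 4.85678 = 1.647182 hours
Dose = (T / T_allowed) * 100
Dose = (3.7 / 1.647182) * 100 = 224.63

224.63 %


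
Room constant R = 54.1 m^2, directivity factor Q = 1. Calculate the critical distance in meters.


Given values:
  R = 54.1 m^2, Q = 1
Formula: d_c = 0.141 * sqrt(Q * R)
Compute Q * R = 1 * 54.1 = 54.1
Compute sqrt(54.1) = 7.3553
d_c = 0.141 * 7.3553 = 1.037

1.037 m


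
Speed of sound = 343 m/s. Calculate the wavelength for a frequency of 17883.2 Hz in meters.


Given values:
  c = 343 m/s, f = 17883.2 Hz
Formula: lambda = c / f
lambda = 343 / 17883.2
lambda = 0.0192

0.0192 m


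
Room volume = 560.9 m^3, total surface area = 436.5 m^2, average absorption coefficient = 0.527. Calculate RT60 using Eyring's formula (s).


Given values:
  V = 560.9 m^3, S = 436.5 m^2, alpha = 0.527
Formula: RT60 = 0.161 * V / (-S * ln(1 - alpha))
Compute ln(1 - 0.527) = ln(0.473) = -0.74866
Denominator: -436.5 * -0.74866 = 326.7901
Numerator: 0.161 * 560.9 = 90.3049
RT60 = 90.3049 / 326.7901 = 0.276

0.276 s


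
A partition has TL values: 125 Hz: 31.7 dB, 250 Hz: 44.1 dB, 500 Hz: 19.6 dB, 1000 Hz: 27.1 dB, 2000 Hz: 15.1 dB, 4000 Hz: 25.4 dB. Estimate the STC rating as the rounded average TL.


Given TL values at each frequency:
  125 Hz: 31.7 dB
  250 Hz: 44.1 dB
  500 Hz: 19.6 dB
  1000 Hz: 27.1 dB
  2000 Hz: 15.1 dB
  4000 Hz: 25.4 dB
Formula: STC ~ round(average of TL values)
Sum = 31.7 + 44.1 + 19.6 + 27.1 + 15.1 + 25.4 = 163.0
Average = 163.0 / 6 = 27.17
Rounded: 27

27


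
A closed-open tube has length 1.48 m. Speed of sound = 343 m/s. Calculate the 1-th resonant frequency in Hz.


Given values:
  Tube type: closed-open, L = 1.48 m, c = 343 m/s, n = 1
Formula: f_n = (2n - 1) * c / (4 * L)
Compute 2n - 1 = 2*1 - 1 = 1
Compute 4 * L = 4 * 1.48 = 5.92
f = 1 * 343 / 5.92
f = 57.94

57.94 Hz


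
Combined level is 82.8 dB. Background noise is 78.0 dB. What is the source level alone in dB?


Given values:
  L_total = 82.8 dB, L_bg = 78.0 dB
Formula: L_source = 10 * log10(10^(L_total/10) - 10^(L_bg/10))
Convert to linear:
  10^(82.8/10) = 190546071.7963
  10^(78.0/10) = 63095734.448
Difference: 190546071.7963 - 63095734.448 = 127450337.3483
L_source = 10 * log10(127450337.3483) = 81.05

81.05 dB


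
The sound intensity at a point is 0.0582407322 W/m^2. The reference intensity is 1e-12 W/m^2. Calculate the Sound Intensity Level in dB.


Given values:
  I = 0.0582407322 W/m^2
  I_ref = 1e-12 W/m^2
Formula: SIL = 10 * log10(I / I_ref)
Compute ratio: I / I_ref = 58240732200
Compute log10: log10(58240732200) = 10.765227
Multiply: SIL = 10 * 10.765227 = 107.65

107.65 dB


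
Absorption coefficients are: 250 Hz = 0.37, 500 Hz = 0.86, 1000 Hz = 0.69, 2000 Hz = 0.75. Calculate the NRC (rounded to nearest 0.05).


Given values:
  a_250 = 0.37, a_500 = 0.86
  a_1000 = 0.69, a_2000 = 0.75
Formula: NRC = (a250 + a500 + a1000 + a2000) / 4
Sum = 0.37 + 0.86 + 0.69 + 0.75 = 2.67
NRC = 2.67 / 4 = 0.6675
Rounded to nearest 0.05: 0.65

0.65


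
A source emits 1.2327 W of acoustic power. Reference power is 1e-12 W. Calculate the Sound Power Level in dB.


Given values:
  W = 1.2327 W
  W_ref = 1e-12 W
Formula: SWL = 10 * log10(W / W_ref)
Compute ratio: W / W_ref = 1232700000000
Compute log10: log10(1232700000000) = 12.090857
Multiply: SWL = 10 * 12.090857 = 120.91

120.91 dB


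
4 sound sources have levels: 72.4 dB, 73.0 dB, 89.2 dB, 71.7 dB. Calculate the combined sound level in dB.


Formula: L_total = 10 * log10( sum(10^(Li/10)) )
  Source 1: 10^(72.4/10) = 17378008.2875
  Source 2: 10^(73.0/10) = 19952623.1497
  Source 3: 10^(89.2/10) = 831763771.1027
  Source 4: 10^(71.7/10) = 14791083.8817
Sum of linear values = 883885486.4216
L_total = 10 * log10(883885486.4216) = 89.46

89.46 dB


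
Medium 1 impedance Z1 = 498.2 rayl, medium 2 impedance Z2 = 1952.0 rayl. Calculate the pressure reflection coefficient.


Given values:
  Z1 = 498.2 rayl, Z2 = 1952.0 rayl
Formula: R = (Z2 - Z1) / (Z2 + Z1)
Numerator: Z2 - Z1 = 1952.0 - 498.2 = 1453.8
Denominator: Z2 + Z1 = 1952.0 + 498.2 = 2450.2
R = 1453.8 / 2450.2 = 0.5933

0.5933


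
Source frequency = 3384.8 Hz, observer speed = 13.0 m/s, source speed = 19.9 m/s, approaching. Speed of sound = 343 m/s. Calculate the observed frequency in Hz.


Given values:
  f_s = 3384.8 Hz, v_o = 13.0 m/s, v_s = 19.9 m/s
  Direction: approaching
Formula: f_o = f_s * (c + v_o) / (c - v_s)
Numerator: c + v_o = 343 + 13.0 = 356.0
Denominator: c - v_s = 343 - 19.9 = 323.1
f_o = 3384.8 * 356.0 / 323.1 = 3729.46

3729.46 Hz


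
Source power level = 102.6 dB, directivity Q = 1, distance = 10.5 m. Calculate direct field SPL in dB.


Given values:
  Lw = 102.6 dB, Q = 1, r = 10.5 m
Formula: SPL = Lw + 10 * log10(Q / (4 * pi * r^2))
Compute 4 * pi * r^2 = 4 * pi * 10.5^2 = 1385.4424
Compute Q / denom = 1 / 1385.4424 = 0.00072179
Compute 10 * log10(0.00072179) = -31.4159
SPL = 102.6 + (-31.4159) = 71.18

71.18 dB


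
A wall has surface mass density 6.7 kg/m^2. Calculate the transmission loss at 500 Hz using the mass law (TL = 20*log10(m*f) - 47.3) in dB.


Given values:
  m = 6.7 kg/m^2, f = 500 Hz
Formula: TL = 20 * log10(m * f) - 47.3
Compute m * f = 6.7 * 500 = 3350.0
Compute log10(3350.0) = 3.525045
Compute 20 * 3.525045 = 70.5009
TL = 70.5009 - 47.3 = 23.2

23.2 dB


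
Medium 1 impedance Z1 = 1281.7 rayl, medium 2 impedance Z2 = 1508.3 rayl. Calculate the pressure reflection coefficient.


Given values:
  Z1 = 1281.7 rayl, Z2 = 1508.3 rayl
Formula: R = (Z2 - Z1) / (Z2 + Z1)
Numerator: Z2 - Z1 = 1508.3 - 1281.7 = 226.6
Denominator: Z2 + Z1 = 1508.3 + 1281.7 = 2790.0
R = 226.6 / 2790.0 = 0.0812

0.0812


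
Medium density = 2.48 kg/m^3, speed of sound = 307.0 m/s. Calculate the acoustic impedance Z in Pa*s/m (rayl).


Given values:
  rho = 2.48 kg/m^3
  c = 307.0 m/s
Formula: Z = rho * c
Z = 2.48 * 307.0
Z = 761.36

761.36 rayl


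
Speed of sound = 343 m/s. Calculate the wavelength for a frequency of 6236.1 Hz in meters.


Given values:
  c = 343 m/s, f = 6236.1 Hz
Formula: lambda = c / f
lambda = 343 / 6236.1
lambda = 0.055

0.055 m


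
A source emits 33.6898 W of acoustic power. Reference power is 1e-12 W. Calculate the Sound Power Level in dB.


Given values:
  W = 33.6898 W
  W_ref = 1e-12 W
Formula: SWL = 10 * log10(W / W_ref)
Compute ratio: W / W_ref = 33689800000000
Compute log10: log10(33689800000000) = 13.527498
Multiply: SWL = 10 * 13.527498 = 135.27

135.27 dB


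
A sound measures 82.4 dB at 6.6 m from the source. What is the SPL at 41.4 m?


Given values:
  SPL1 = 82.4 dB, r1 = 6.6 m, r2 = 41.4 m
Formula: SPL2 = SPL1 - 20 * log10(r2 / r1)
Compute ratio: r2 / r1 = 41.4 / 6.6 = 6.2727
Compute log10: log10(6.2727) = 0.797455
Compute drop: 20 * 0.797455 = 15.9491
SPL2 = 82.4 - 15.9491 = 66.45

66.45 dB


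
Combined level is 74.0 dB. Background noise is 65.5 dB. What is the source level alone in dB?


Given values:
  L_total = 74.0 dB, L_bg = 65.5 dB
Formula: L_source = 10 * log10(10^(L_total/10) - 10^(L_bg/10))
Convert to linear:
  10^(74.0/10) = 25118864.3151
  10^(65.5/10) = 3548133.8923
Difference: 25118864.3151 - 3548133.8923 = 21570730.4228
L_source = 10 * log10(21570730.4228) = 73.34

73.34 dB


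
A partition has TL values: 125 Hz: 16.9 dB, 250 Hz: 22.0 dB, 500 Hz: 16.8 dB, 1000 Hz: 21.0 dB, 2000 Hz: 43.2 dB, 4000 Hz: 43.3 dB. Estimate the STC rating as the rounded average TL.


Given TL values at each frequency:
  125 Hz: 16.9 dB
  250 Hz: 22.0 dB
  500 Hz: 16.8 dB
  1000 Hz: 21.0 dB
  2000 Hz: 43.2 dB
  4000 Hz: 43.3 dB
Formula: STC ~ round(average of TL values)
Sum = 16.9 + 22.0 + 16.8 + 21.0 + 43.2 + 43.3 = 163.2
Average = 163.2 / 6 = 27.2
Rounded: 27

27


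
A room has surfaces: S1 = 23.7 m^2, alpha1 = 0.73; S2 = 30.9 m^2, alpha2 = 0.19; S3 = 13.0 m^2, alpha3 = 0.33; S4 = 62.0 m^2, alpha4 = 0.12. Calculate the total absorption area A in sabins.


Given surfaces:
  Surface 1: 23.7 * 0.73 = 17.301
  Surface 2: 30.9 * 0.19 = 5.871
  Surface 3: 13.0 * 0.33 = 4.29
  Surface 4: 62.0 * 0.12 = 7.44
Formula: A = sum(Si * alpha_i)
A = 17.301 + 5.871 + 4.29 + 7.44
A = 34.9

34.9 sabins


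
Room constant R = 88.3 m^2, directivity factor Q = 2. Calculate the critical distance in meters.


Given values:
  R = 88.3 m^2, Q = 2
Formula: d_c = 0.141 * sqrt(Q * R)
Compute Q * R = 2 * 88.3 = 176.6
Compute sqrt(176.6) = 13.2891
d_c = 0.141 * 13.2891 = 1.874

1.874 m


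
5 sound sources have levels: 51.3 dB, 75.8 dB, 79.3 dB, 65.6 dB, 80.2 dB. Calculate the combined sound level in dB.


Formula: L_total = 10 * log10( sum(10^(Li/10)) )
  Source 1: 10^(51.3/10) = 134896.2883
  Source 2: 10^(75.8/10) = 38018939.6321
  Source 3: 10^(79.3/10) = 85113803.8202
  Source 4: 10^(65.6/10) = 3630780.5477
  Source 5: 10^(80.2/10) = 104712854.8051
Sum of linear values = 231611275.0934
L_total = 10 * log10(231611275.0934) = 83.65

83.65 dB


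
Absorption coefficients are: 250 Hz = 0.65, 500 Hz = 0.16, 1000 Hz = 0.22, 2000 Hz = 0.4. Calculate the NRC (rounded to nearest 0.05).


Given values:
  a_250 = 0.65, a_500 = 0.16
  a_1000 = 0.22, a_2000 = 0.4
Formula: NRC = (a250 + a500 + a1000 + a2000) / 4
Sum = 0.65 + 0.16 + 0.22 + 0.4 = 1.43
NRC = 1.43 / 4 = 0.3575
Rounded to nearest 0.05: 0.35

0.35


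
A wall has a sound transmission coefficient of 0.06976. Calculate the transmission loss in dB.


Given values:
  tau = 0.06976
Formula: TL = 10 * log10(1 / tau)
Compute 1 / tau = 1 / 0.06976 = 14.3349
Compute log10(14.3349) = 1.156395
TL = 10 * 1.156395 = 11.56

11.56 dB


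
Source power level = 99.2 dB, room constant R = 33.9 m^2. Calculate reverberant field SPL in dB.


Given values:
  Lw = 99.2 dB, R = 33.9 m^2
Formula: SPL = Lw + 10 * log10(4 / R)
Compute 4 / R = 4 / 33.9 = 0.117994
Compute 10 * log10(0.117994) = -9.2814
SPL = 99.2 + (-9.2814) = 89.92

89.92 dB


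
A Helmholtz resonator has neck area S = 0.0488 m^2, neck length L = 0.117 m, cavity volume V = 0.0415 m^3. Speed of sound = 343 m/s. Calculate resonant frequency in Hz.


Given values:
  S = 0.0488 m^2, L = 0.117 m, V = 0.0415 m^3, c = 343 m/s
Formula: f = (c / (2*pi)) * sqrt(S / (V * L))
Compute V * L = 0.0415 * 0.117 = 0.0048555
Compute S / (V * L) = 0.0488 / 0.0048555 = 10.0505
Compute sqrt(10.0505) = 3.170252
Compute c / (2*pi) = 343 / 6.283185 = 54.590148
f = 54.590148 * 3.170252 = 173.06

173.06 Hz


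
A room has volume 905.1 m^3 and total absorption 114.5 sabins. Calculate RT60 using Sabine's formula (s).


Given values:
  V = 905.1 m^3
  A = 114.5 sabins
Formula: RT60 = 0.161 * V / A
Numerator: 0.161 * 905.1 = 145.7211
RT60 = 145.7211 / 114.5 = 1.273

1.273 s


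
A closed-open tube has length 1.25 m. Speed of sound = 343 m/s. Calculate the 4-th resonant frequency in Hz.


Given values:
  Tube type: closed-open, L = 1.25 m, c = 343 m/s, n = 4
Formula: f_n = (2n - 1) * c / (4 * L)
Compute 2n - 1 = 2*4 - 1 = 7
Compute 4 * L = 4 * 1.25 = 5.0
f = 7 * 343 / 5.0
f = 480.2

480.2 Hz


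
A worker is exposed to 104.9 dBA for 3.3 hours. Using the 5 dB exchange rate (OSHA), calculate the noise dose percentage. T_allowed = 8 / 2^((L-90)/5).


Given values:
  L = 104.9 dBA, T = 3.3 hours
Formula: T_allowed = 8 / 2^((L - 90) / 5)
Compute exponent: (104.9 - 90) / 5 = 2.98
Compute 2^(2.98) = 7.889862
T_allowed = 8 / 7.889862 = 1.013959 hours
Dose = (T / T_allowed) * 100
Dose = (3.3 / 1.013959) * 100 = 325.46

325.46 %


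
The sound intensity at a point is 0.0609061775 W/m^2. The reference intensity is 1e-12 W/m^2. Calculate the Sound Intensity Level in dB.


Given values:
  I = 0.0609061775 W/m^2
  I_ref = 1e-12 W/m^2
Formula: SIL = 10 * log10(I / I_ref)
Compute ratio: I / I_ref = 60906177500
Compute log10: log10(60906177500) = 10.784661
Multiply: SIL = 10 * 10.784661 = 107.85

107.85 dB


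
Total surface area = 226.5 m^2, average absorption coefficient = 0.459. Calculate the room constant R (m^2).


Given values:
  S = 226.5 m^2, alpha = 0.459
Formula: R = S * alpha / (1 - alpha)
Numerator: 226.5 * 0.459 = 103.9635
Denominator: 1 - 0.459 = 0.541
R = 103.9635 / 0.541 = 192.17

192.17 m^2


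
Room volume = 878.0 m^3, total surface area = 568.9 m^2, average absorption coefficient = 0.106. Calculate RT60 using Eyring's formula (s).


Given values:
  V = 878.0 m^3, S = 568.9 m^2, alpha = 0.106
Formula: RT60 = 0.161 * V / (-S * ln(1 - alpha))
Compute ln(1 - 0.106) = ln(0.894) = -0.11205
Denominator: -568.9 * -0.11205 = 63.7452
Numerator: 0.161 * 878.0 = 141.358
RT60 = 141.358 / 63.7452 = 2.218

2.218 s


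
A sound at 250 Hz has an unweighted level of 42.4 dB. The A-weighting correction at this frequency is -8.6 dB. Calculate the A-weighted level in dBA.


Given values:
  SPL = 42.4 dB
  A-weighting at 250 Hz = -8.6 dB
Formula: L_A = SPL + A_weight
L_A = 42.4 + (-8.6)
L_A = 33.8

33.8 dBA


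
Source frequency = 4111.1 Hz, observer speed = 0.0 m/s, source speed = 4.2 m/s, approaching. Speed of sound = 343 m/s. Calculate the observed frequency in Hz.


Given values:
  f_s = 4111.1 Hz, v_o = 0.0 m/s, v_s = 4.2 m/s
  Direction: approaching
Formula: f_o = f_s * (c + v_o) / (c - v_s)
Numerator: c + v_o = 343 + 0.0 = 343.0
Denominator: c - v_s = 343 - 4.2 = 338.8
f_o = 4111.1 * 343.0 / 338.8 = 4162.06

4162.06 Hz


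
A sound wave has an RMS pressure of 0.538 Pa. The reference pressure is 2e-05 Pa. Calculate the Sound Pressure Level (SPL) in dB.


Given values:
  p = 0.538 Pa
  p_ref = 2e-05 Pa
Formula: SPL = 20 * log10(p / p_ref)
Compute ratio: p / p_ref = 0.538 / 2e-05 = 26900
Compute log10: log10(26900) = 4.429752
Multiply: SPL = 20 * 4.429752 = 88.6

88.6 dB


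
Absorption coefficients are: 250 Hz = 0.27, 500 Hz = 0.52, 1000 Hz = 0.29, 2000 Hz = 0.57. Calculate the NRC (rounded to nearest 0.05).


Given values:
  a_250 = 0.27, a_500 = 0.52
  a_1000 = 0.29, a_2000 = 0.57
Formula: NRC = (a250 + a500 + a1000 + a2000) / 4
Sum = 0.27 + 0.52 + 0.29 + 0.57 = 1.65
NRC = 1.65 / 4 = 0.4125
Rounded to nearest 0.05: 0.4

0.4


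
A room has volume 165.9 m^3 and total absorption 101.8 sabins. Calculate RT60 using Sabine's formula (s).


Given values:
  V = 165.9 m^3
  A = 101.8 sabins
Formula: RT60 = 0.161 * V / A
Numerator: 0.161 * 165.9 = 26.7099
RT60 = 26.7099 / 101.8 = 0.262

0.262 s


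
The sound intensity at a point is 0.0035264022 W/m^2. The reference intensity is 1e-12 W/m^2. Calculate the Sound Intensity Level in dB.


Given values:
  I = 0.0035264022 W/m^2
  I_ref = 1e-12 W/m^2
Formula: SIL = 10 * log10(I / I_ref)
Compute ratio: I / I_ref = 3526402200
Compute log10: log10(3526402200) = 9.547332
Multiply: SIL = 10 * 9.547332 = 95.47

95.47 dB


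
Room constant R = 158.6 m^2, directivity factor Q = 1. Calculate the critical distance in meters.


Given values:
  R = 158.6 m^2, Q = 1
Formula: d_c = 0.141 * sqrt(Q * R)
Compute Q * R = 1 * 158.6 = 158.6
Compute sqrt(158.6) = 12.5936
d_c = 0.141 * 12.5936 = 1.776

1.776 m


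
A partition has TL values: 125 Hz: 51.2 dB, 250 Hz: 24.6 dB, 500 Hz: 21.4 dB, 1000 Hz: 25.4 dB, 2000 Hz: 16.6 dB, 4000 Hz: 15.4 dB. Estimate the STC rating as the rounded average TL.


Given TL values at each frequency:
  125 Hz: 51.2 dB
  250 Hz: 24.6 dB
  500 Hz: 21.4 dB
  1000 Hz: 25.4 dB
  2000 Hz: 16.6 dB
  4000 Hz: 15.4 dB
Formula: STC ~ round(average of TL values)
Sum = 51.2 + 24.6 + 21.4 + 25.4 + 16.6 + 15.4 = 154.6
Average = 154.6 / 6 = 25.77
Rounded: 26

26


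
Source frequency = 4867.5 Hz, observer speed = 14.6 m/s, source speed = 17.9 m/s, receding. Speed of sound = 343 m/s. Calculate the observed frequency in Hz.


Given values:
  f_s = 4867.5 Hz, v_o = 14.6 m/s, v_s = 17.9 m/s
  Direction: receding
Formula: f_o = f_s * (c - v_o) / (c + v_s)
Numerator: c - v_o = 343 - 14.6 = 328.4
Denominator: c + v_s = 343 + 17.9 = 360.9
f_o = 4867.5 * 328.4 / 360.9 = 4429.17

4429.17 Hz


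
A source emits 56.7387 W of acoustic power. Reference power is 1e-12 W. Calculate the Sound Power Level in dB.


Given values:
  W = 56.7387 W
  W_ref = 1e-12 W
Formula: SWL = 10 * log10(W / W_ref)
Compute ratio: W / W_ref = 56738700000000
Compute log10: log10(56738700000000) = 13.753879
Multiply: SWL = 10 * 13.753879 = 137.54

137.54 dB


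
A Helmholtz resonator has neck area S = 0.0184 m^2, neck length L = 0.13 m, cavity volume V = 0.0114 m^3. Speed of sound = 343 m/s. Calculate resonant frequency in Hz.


Given values:
  S = 0.0184 m^2, L = 0.13 m, V = 0.0114 m^3, c = 343 m/s
Formula: f = (c / (2*pi)) * sqrt(S / (V * L))
Compute V * L = 0.0114 * 0.13 = 0.001482
Compute S / (V * L) = 0.0184 / 0.001482 = 12.4157
Compute sqrt(12.4157) = 3.523592
Compute c / (2*pi) = 343 / 6.283185 = 54.590148
f = 54.590148 * 3.523592 = 192.35

192.35 Hz


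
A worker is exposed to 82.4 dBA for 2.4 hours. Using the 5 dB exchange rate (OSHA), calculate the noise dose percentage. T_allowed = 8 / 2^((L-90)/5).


Given values:
  L = 82.4 dBA, T = 2.4 hours
Formula: T_allowed = 8 / 2^((L - 90) / 5)
Compute exponent: (82.4 - 90) / 5 = -1.52
Compute 2^(-1.52) = 0.348686
T_allowed = 8 / 0.348686 = 22.943278 hours
Dose = (T / T_allowed) * 100
Dose = (2.4 / 22.943278) * 100 = 10.46

10.46 %


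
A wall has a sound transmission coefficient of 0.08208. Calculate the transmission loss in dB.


Given values:
  tau = 0.08208
Formula: TL = 10 * log10(1 / tau)
Compute 1 / tau = 1 / 0.08208 = 12.1832
Compute log10(12.1832) = 1.085761
TL = 10 * 1.085761 = 10.86

10.86 dB


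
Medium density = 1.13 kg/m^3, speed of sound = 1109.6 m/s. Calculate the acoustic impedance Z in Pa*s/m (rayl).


Given values:
  rho = 1.13 kg/m^3
  c = 1109.6 m/s
Formula: Z = rho * c
Z = 1.13 * 1109.6
Z = 1253.85

1253.85 rayl


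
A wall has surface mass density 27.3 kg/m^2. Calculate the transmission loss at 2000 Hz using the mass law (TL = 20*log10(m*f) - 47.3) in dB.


Given values:
  m = 27.3 kg/m^2, f = 2000 Hz
Formula: TL = 20 * log10(m * f) - 47.3
Compute m * f = 27.3 * 2000 = 54600.0
Compute log10(54600.0) = 4.737193
Compute 20 * 4.737193 = 94.7439
TL = 94.7439 - 47.3 = 47.44

47.44 dB


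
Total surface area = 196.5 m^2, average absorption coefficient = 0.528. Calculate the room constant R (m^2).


Given values:
  S = 196.5 m^2, alpha = 0.528
Formula: R = S * alpha / (1 - alpha)
Numerator: 196.5 * 0.528 = 103.752
Denominator: 1 - 0.528 = 0.472
R = 103.752 / 0.472 = 219.81

219.81 m^2
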